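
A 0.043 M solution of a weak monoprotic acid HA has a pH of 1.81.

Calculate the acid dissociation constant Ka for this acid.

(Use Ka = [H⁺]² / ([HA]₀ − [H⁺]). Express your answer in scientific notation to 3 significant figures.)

[H⁺] = 10^(−pH) = 10^(−1.81) = 1.549e-02 M. For HA ⇌ H⁺ + A⁻, Ka = [H⁺][A⁻]/[HA] = [H⁺]² / ([HA]₀ − [H⁺]) = (1.549e-02)² / (0.043 − 1.549e-02) = 8.72e-03.

K_a = 8.72e-03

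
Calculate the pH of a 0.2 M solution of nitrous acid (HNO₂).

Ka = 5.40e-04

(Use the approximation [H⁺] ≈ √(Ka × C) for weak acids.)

[H⁺] = √(Ka × C) = √(5.40e-04 × 0.2) = 1.0392e-02. pH = -log(1.0392e-02)

pH = 1.98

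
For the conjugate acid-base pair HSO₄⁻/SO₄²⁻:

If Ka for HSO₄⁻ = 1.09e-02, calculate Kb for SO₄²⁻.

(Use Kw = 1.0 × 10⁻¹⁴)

For a conjugate pair Ka × Kb = Kw, so Kb = Kw/Ka = 1.0 × 10⁻¹⁴ / 1.09e-02 = 9.17e-13.

K_b = 9.17e-13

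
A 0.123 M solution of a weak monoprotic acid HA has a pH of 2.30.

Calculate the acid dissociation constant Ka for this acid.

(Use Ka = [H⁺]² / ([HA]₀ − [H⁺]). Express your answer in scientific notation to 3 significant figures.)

[H⁺] = 10^(−pH) = 10^(−2.30) = 5.012e-03 M. For HA ⇌ H⁺ + A⁻, Ka = [H⁺][A⁻]/[HA] = [H⁺]² / ([HA]₀ − [H⁺]) = (5.012e-03)² / (0.123 − 5.012e-03) = 2.13e-04.

K_a = 2.13e-04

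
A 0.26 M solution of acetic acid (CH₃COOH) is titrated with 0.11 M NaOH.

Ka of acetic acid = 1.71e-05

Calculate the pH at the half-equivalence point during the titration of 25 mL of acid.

At half-equivalence [HA] = [A⁻], so Henderson-Hasselbalch gives pH = pKa = -log(1.71e-05) = 4.77.

pH = pKa = 4.77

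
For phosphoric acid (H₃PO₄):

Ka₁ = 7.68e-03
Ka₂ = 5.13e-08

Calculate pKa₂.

pKa₂ = -log(Ka₂) = -log(5.13e-08) = 7.29.

pK_{a2} = 7.29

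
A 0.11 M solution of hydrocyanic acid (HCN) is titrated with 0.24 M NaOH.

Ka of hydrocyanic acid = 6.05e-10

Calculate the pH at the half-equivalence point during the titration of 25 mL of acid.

At half-equivalence [HA] = [A⁻], so Henderson-Hasselbalch gives pH = pKa = -log(6.05e-10) = 9.22.

pH = pKa = 9.22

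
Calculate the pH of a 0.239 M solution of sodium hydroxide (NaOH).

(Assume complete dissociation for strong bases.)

[OH⁻] = 0.239 M for strong base. pOH = -log[OH⁻] = 0.62, pH = 14 - pOH

pH = 13.38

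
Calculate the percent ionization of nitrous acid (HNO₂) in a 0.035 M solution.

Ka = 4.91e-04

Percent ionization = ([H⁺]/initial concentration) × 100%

Using Ka equilibrium: x² + Ka×x - Ka×C = 0. Solving: [H⁺] = 3.9072e-03. Percent = (3.9072e-03/0.035) × 100

Percent ionization = 11.2%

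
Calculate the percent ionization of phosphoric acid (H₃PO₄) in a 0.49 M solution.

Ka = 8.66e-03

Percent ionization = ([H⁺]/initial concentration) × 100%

Using Ka equilibrium: x² + Ka×x - Ka×C = 0. Solving: [H⁺] = 6.0955e-02. Percent = (6.0955e-02/0.49) × 100

Percent ionization = 12.4%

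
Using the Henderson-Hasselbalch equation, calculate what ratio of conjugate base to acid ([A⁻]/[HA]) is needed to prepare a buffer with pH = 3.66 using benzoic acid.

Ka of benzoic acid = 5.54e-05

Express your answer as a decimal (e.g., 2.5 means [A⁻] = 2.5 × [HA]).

pKa = -log(5.54e-05) = 4.2565. pH = pKa + log([A⁻]/[HA]), so log([A⁻]/[HA]) = pH − pKa = 3.66 − 4.2565 = -0.5965. [A⁻]/[HA] = 10^(-0.5965) = 0.253

[A⁻]/[HA] = 0.253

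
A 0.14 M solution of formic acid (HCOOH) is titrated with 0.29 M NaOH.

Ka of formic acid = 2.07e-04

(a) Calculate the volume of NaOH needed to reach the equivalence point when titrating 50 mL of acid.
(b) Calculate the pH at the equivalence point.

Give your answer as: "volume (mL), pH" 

moles acid = 0.14 × 50/1000 = 0.007 mol; V_base = moles/0.29 × 1000 = 24.1 mL. At equivalence only the conjugate base is present: [A⁻] = 0.007/0.074 = 9.4419e-02 M. Kb = Kw/Ka = 4.83e-11; [OH⁻] = √(Kb × [A⁻]) = 2.1357e-06; pOH = 5.67; pH = 14 - pOH = 8.33.

V = 24.1 mL, pH = 8.33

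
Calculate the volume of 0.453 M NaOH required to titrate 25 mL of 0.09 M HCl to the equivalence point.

At equivalence: moles acid = moles base. moles HCl = 0.09 × 25/1000 = 0.00225 mol. V_base = moles / 0.453 × 1000 = 5.0 mL.

V_{base} = 5.0 mL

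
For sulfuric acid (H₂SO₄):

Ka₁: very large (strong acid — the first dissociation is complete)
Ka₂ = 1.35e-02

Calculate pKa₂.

pKa₂ = -log(Ka₂) = -log(1.35e-02) = 1.87.

pK_{a2} = 1.87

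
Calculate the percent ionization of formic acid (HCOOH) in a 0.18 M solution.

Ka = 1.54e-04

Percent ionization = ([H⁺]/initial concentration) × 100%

Using Ka equilibrium: x² + Ka×x - Ka×C = 0. Solving: [H⁺] = 5.1885e-03. Percent = (5.1885e-03/0.18) × 100

Percent ionization = 2.88%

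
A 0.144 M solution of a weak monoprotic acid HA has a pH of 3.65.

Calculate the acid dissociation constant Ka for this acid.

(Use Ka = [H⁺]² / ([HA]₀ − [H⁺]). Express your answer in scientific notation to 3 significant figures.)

[H⁺] = 10^(−pH) = 10^(−3.65) = 2.239e-04 M. For HA ⇌ H⁺ + A⁻, Ka = [H⁺][A⁻]/[HA] = [H⁺]² / ([HA]₀ − [H⁺]) = (2.239e-04)² / (0.144 − 2.239e-04) = 3.49e-07.

K_a = 3.49e-07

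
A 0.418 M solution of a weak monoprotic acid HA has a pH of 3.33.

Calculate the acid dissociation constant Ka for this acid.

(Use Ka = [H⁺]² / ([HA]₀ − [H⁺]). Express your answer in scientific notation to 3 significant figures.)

[H⁺] = 10^(−pH) = 10^(−3.33) = 4.677e-04 M. For HA ⇌ H⁺ + A⁻, Ka = [H⁺][A⁻]/[HA] = [H⁺]² / ([HA]₀ − [H⁺]) = (4.677e-04)² / (0.418 − 4.677e-04) = 5.24e-07.

K_a = 5.24e-07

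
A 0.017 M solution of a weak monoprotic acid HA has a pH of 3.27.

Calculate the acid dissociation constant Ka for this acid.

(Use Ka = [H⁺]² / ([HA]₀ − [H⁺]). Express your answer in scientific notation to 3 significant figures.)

[H⁺] = 10^(−pH) = 10^(−3.27) = 5.370e-04 M. For HA ⇌ H⁺ + A⁻, Ka = [H⁺][A⁻]/[HA] = [H⁺]² / ([HA]₀ − [H⁺]) = (5.370e-04)² / (0.017 − 5.370e-04) = 1.75e-05.

K_a = 1.75e-05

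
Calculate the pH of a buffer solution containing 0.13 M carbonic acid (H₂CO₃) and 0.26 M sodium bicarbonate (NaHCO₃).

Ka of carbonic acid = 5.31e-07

pKa = -log(5.31e-07) = 6.27. pH = pKa + log([A⁻]/[HA]) = 6.27 + log(0.26/0.13)

pH = 6.58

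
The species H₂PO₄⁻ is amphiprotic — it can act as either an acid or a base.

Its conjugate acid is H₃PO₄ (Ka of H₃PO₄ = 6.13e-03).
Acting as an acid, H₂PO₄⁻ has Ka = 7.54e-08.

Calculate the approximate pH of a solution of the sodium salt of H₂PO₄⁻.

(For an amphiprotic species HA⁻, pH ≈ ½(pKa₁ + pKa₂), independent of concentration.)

pKa₁ = -log(6.13e-03) = 2.21; pKa₂ = -log(7.54e-08) = 7.12. For an amphiprotic species, pH ≈ ½(pKa₁ + pKa₂) = ½(2.21 + 7.12) = 4.67.

pH = 4.67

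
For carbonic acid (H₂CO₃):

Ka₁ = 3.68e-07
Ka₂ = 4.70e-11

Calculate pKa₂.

pKa₂ = -log(Ka₂) = -log(4.70e-11) = 10.33.

pK_{a2} = 10.33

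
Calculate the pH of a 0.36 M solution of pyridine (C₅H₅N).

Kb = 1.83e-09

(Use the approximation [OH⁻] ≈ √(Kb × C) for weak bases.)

[OH⁻] = √(Kb × C) = √(1.83e-09 × 0.36) = 2.5667e-05. pOH = 4.59, pH = 14 - pOH

pH = 9.41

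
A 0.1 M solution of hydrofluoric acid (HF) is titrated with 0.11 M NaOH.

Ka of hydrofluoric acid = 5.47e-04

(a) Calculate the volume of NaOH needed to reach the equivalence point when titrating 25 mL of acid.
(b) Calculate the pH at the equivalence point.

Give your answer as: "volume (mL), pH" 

moles acid = 0.1 × 25/1000 = 0.0025 mol; V_base = moles/0.11 × 1000 = 22.7 mL. At equivalence only the conjugate base is present: [A⁻] = 0.0025/0.048 = 5.2381e-02 M. Kb = Kw/Ka = 1.83e-11; [OH⁻] = √(Kb × [A⁻]) = 9.7857e-07; pOH = 6.01; pH = 14 - pOH = 7.99.

V = 22.7 mL, pH = 7.99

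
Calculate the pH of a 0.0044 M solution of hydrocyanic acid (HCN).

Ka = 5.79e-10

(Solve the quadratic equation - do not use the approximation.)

x² + Ka×x - Ka×C = 0. Using quadratic formula: [H⁺] = 1.5958e-06

pH = 5.80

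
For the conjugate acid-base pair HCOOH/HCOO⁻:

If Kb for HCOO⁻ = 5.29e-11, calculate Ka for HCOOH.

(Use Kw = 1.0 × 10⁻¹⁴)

For a conjugate pair Ka × Kb = Kw, so Ka = Kw/Kb = 1.0 × 10⁻¹⁴ / 5.29e-11 = 1.89e-04.

K_a = 1.89e-04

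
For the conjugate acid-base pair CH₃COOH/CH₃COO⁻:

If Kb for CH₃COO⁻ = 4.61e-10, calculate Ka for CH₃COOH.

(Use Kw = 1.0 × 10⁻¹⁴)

For a conjugate pair Ka × Kb = Kw, so Ka = Kw/Kb = 1.0 × 10⁻¹⁴ / 4.61e-10 = 2.17e-05.

K_a = 2.17e-05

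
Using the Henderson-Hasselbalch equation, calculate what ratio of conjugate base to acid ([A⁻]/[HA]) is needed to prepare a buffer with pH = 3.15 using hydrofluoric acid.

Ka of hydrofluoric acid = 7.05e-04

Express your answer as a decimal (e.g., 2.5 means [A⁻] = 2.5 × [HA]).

pKa = -log(7.05e-04) = 3.1518. pH = pKa + log([A⁻]/[HA]), so log([A⁻]/[HA]) = pH − pKa = 3.15 − 3.1518 = -0.0018. [A⁻]/[HA] = 10^(-0.0018) = 0.996

[A⁻]/[HA] = 0.996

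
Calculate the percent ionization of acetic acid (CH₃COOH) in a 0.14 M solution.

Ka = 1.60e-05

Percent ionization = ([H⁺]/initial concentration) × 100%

Using Ka equilibrium: x² + Ka×x - Ka×C = 0. Solving: [H⁺] = 1.4887e-03. Percent = (1.4887e-03/0.14) × 100

Percent ionization = 1.06%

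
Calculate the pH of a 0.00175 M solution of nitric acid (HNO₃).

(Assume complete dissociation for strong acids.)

[H⁺] = 0.00175 M for strong acid. pH = -log[H⁺] = -log(0.00175)

pH = 2.76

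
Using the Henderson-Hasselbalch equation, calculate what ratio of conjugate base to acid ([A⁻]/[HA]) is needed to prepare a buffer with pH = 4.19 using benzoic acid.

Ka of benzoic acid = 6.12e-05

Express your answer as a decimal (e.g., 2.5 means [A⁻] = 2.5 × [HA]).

pKa = -log(6.12e-05) = 4.2132. pH = pKa + log([A⁻]/[HA]), so log([A⁻]/[HA]) = pH − pKa = 4.19 − 4.2132 = -0.0232. [A⁻]/[HA] = 10^(-0.0232) = 0.948

[A⁻]/[HA] = 0.948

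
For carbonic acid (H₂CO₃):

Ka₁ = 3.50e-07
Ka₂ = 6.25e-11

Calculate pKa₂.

pKa₂ = -log(Ka₂) = -log(6.25e-11) = 10.20.

pK_{a2} = 10.20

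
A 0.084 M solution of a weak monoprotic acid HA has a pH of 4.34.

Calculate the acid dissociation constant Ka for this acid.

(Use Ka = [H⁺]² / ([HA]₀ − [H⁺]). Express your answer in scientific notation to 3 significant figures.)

[H⁺] = 10^(−pH) = 10^(−4.34) = 4.571e-05 M. For HA ⇌ H⁺ + A⁻, Ka = [H⁺][A⁻]/[HA] = [H⁺]² / ([HA]₀ − [H⁺]) = (4.571e-05)² / (0.084 − 4.571e-05) = 2.49e-08.

K_a = 2.49e-08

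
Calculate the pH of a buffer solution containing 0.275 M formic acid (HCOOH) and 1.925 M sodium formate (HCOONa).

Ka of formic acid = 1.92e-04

pKa = -log(1.92e-04) = 3.72. pH = pKa + log([A⁻]/[HA]) = 3.72 + log(1.925/0.275)

pH = 4.56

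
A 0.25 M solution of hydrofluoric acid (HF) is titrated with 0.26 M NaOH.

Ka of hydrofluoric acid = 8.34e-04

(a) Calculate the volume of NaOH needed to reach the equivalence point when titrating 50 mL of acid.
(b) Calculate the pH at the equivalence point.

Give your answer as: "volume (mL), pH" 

moles acid = 0.25 × 50/1000 = 0.0125 mol; V_base = moles/0.26 × 1000 = 48.1 mL. At equivalence only the conjugate base is present: [A⁻] = 0.0125/0.098 = 1.2745e-01 M. Kb = Kw/Ka = 1.20e-11; [OH⁻] = √(Kb × [A⁻]) = 1.2362e-06; pOH = 5.91; pH = 14 - pOH = 8.09.

V = 48.1 mL, pH = 8.09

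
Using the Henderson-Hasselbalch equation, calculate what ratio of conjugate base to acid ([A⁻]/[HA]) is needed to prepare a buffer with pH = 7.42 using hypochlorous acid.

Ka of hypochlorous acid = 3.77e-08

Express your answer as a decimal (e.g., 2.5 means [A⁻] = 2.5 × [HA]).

pKa = -log(3.77e-08) = 7.4237. pH = pKa + log([A⁻]/[HA]), so log([A⁻]/[HA]) = pH − pKa = 7.42 − 7.4237 = -0.0037. [A⁻]/[HA] = 10^(-0.0037) = 0.992

[A⁻]/[HA] = 0.992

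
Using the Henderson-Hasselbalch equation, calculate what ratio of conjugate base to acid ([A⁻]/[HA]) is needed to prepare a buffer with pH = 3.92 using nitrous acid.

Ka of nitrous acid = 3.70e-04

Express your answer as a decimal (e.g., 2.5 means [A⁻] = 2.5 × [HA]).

pKa = -log(3.70e-04) = 3.4318. pH = pKa + log([A⁻]/[HA]), so log([A⁻]/[HA]) = pH − pKa = 3.92 − 3.4318 = 0.4882. [A⁻]/[HA] = 10^(0.4882) = 3.08

[A⁻]/[HA] = 3.08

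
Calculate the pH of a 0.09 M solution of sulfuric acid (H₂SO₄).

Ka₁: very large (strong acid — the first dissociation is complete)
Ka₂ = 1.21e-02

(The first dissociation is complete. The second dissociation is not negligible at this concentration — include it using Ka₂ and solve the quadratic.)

First dissociation is complete: [H⁺]₀ = [HSO₄⁻]₀ = C = 0.09 M. Second dissociation HSO₄⁻ ⇌ H⁺ + SO₄²⁻: let x = [SO₄²⁻]. Ka₂ = (C + x)·x / (C − x) = 1.21e-02 → x² + (C + Ka₂)·x − Ka₂·C = 0 → x² + 0.10210·x − 1.089e-03 = 0. x = (−0.10210 + √(0.10210² + 4 × 1.089e-03)) / 2 = 9.7374e-03 M. [H⁺] = C + x = 0.09 + 9.7374e-03 = 9.9737e-02 M. pH = -log(9.9737e-02) = 1.00.

pH = 1.00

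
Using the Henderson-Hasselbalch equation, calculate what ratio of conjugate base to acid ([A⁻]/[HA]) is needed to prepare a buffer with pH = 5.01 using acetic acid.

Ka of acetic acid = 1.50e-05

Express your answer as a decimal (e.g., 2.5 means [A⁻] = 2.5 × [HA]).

pKa = -log(1.50e-05) = 4.8239. pH = pKa + log([A⁻]/[HA]), so log([A⁻]/[HA]) = pH − pKa = 5.01 − 4.8239 = 0.1861. [A⁻]/[HA] = 10^(0.1861) = 1.53

[A⁻]/[HA] = 1.53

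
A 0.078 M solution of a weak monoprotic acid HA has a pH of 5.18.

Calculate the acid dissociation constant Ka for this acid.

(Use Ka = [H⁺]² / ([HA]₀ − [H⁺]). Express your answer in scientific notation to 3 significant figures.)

[H⁺] = 10^(−pH) = 10^(−5.18) = 6.607e-06 M. For HA ⇌ H⁺ + A⁻, Ka = [H⁺][A⁻]/[HA] = [H⁺]² / ([HA]₀ − [H⁺]) = (6.607e-06)² / (0.078 − 6.607e-06) = 5.60e-10.

K_a = 5.60e-10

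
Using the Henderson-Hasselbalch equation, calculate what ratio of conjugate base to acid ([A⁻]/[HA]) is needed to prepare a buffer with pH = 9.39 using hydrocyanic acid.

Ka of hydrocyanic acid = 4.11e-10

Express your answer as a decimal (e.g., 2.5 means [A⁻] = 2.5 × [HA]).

pKa = -log(4.11e-10) = 9.3862. pH = pKa + log([A⁻]/[HA]), so log([A⁻]/[HA]) = pH − pKa = 9.39 − 9.3862 = 0.0038. [A⁻]/[HA] = 10^(0.0038) = 1.01

[A⁻]/[HA] = 1.01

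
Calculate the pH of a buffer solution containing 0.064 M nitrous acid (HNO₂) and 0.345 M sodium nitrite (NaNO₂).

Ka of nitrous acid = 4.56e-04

pKa = -log(4.56e-04) = 3.34. pH = pKa + log([A⁻]/[HA]) = 3.34 + log(0.345/0.064)

pH = 4.07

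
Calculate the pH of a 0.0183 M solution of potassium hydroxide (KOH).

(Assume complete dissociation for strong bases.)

[OH⁻] = 0.0183 M for strong base. pOH = -log[OH⁻] = 1.74, pH = 14 - pOH

pH = 12.26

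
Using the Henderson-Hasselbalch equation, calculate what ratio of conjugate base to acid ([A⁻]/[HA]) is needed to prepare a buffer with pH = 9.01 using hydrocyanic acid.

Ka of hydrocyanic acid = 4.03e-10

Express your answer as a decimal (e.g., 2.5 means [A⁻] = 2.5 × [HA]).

pKa = -log(4.03e-10) = 9.3947. pH = pKa + log([A⁻]/[HA]), so log([A⁻]/[HA]) = pH − pKa = 9.01 − 9.3947 = -0.3847. [A⁻]/[HA] = 10^(-0.3847) = 0.412

[A⁻]/[HA] = 0.412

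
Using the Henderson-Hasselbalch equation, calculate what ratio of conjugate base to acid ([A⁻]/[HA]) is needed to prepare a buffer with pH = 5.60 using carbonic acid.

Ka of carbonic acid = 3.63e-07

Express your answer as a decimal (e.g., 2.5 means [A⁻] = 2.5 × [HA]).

pKa = -log(3.63e-07) = 6.4401. pH = pKa + log([A⁻]/[HA]), so log([A⁻]/[HA]) = pH − pKa = 5.60 − 6.4401 = -0.8401. [A⁻]/[HA] = 10^(-0.8401) = 0.145

[A⁻]/[HA] = 0.145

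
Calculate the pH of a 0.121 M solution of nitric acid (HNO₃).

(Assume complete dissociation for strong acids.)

[H⁺] = 0.121 M for strong acid. pH = -log[H⁺] = -log(0.121)

pH = 0.92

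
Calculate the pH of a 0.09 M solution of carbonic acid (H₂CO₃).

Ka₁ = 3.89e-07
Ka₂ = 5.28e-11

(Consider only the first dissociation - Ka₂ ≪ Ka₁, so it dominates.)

First dissociation dominates. From Ka₁ = [H⁺][HA⁻]/[H₂A], x² + Ka₁·x − Ka₁·C = 0 with C = 0.09 M and Ka₁ = 3.89e-07. Solving: [H⁺] = (−Ka₁ + √(Ka₁² + 4·Ka₁·C)) / 2 = 1.8692e-04 M. pH = -log(1.8692e-04) = 3.73.

pH = 3.73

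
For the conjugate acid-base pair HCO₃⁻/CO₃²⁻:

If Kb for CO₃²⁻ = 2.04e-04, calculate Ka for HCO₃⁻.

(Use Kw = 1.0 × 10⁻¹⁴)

For a conjugate pair Ka × Kb = Kw, so Ka = Kw/Kb = 1.0 × 10⁻¹⁴ / 2.04e-04 = 4.90e-11.

K_a = 4.90e-11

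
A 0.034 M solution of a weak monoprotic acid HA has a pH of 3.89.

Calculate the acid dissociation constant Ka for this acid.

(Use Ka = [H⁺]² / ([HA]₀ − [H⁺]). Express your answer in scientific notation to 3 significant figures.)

[H⁺] = 10^(−pH) = 10^(−3.89) = 1.288e-04 M. For HA ⇌ H⁺ + A⁻, Ka = [H⁺][A⁻]/[HA] = [H⁺]² / ([HA]₀ − [H⁺]) = (1.288e-04)² / (0.034 − 1.288e-04) = 4.90e-07.

K_a = 4.90e-07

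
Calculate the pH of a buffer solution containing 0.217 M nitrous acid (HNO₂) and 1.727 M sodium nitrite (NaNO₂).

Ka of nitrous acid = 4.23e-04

pKa = -log(4.23e-04) = 3.37. pH = pKa + log([A⁻]/[HA]) = 3.37 + log(1.727/0.217)

pH = 4.27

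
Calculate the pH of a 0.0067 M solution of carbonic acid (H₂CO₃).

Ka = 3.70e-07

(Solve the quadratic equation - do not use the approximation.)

x² + Ka×x - Ka×C = 0. Using quadratic formula: [H⁺] = 4.9605e-05

pH = 4.30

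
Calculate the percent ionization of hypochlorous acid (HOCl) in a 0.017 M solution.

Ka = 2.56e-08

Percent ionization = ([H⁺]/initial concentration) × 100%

Using Ka equilibrium: x² + Ka×x - Ka×C = 0. Solving: [H⁺] = 2.0849e-05. Percent = (2.0849e-05/0.017) × 100

Percent ionization = 0.123%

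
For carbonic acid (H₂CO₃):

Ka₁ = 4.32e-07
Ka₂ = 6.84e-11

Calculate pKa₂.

pKa₂ = -log(Ka₂) = -log(6.84e-11) = 10.16.

pK_{a2} = 10.16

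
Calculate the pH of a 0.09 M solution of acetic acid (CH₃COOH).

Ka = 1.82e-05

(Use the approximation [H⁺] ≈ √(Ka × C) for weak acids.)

[H⁺] = √(Ka × C) = √(1.82e-05 × 0.09) = 1.2798e-03. pH = -log(1.2798e-03)

pH = 2.89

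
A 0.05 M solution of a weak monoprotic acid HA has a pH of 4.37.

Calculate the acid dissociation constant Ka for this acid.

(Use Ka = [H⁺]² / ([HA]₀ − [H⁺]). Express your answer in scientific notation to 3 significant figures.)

[H⁺] = 10^(−pH) = 10^(−4.37) = 4.266e-05 M. For HA ⇌ H⁺ + A⁻, Ka = [H⁺][A⁻]/[HA] = [H⁺]² / ([HA]₀ − [H⁺]) = (4.266e-05)² / (0.05 − 4.266e-05) = 3.64e-08.

K_a = 3.64e-08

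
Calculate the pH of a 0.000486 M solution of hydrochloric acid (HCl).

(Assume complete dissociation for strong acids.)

[H⁺] = 0.000486 M for strong acid. pH = -log[H⁺] = -log(0.000486)

pH = 3.31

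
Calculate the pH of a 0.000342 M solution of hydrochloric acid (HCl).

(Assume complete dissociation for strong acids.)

[H⁺] = 0.000342 M for strong acid. pH = -log[H⁺] = -log(0.000342)

pH = 3.47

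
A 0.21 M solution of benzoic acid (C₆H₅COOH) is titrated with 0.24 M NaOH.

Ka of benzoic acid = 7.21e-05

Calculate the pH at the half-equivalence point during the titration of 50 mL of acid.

At half-equivalence [HA] = [A⁻], so Henderson-Hasselbalch gives pH = pKa = -log(7.21e-05) = 4.14.

pH = pKa = 4.14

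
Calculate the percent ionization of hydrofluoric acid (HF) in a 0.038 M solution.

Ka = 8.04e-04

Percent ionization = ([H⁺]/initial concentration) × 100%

Using Ka equilibrium: x² + Ka×x - Ka×C = 0. Solving: [H⁺] = 5.1400e-03. Percent = (5.1400e-03/0.038) × 100

Percent ionization = 13.5%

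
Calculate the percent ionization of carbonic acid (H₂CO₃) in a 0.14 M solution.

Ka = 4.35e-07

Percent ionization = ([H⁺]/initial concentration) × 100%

Using Ka equilibrium: x² + Ka×x - Ka×C = 0. Solving: [H⁺] = 2.4656e-04. Percent = (2.4656e-04/0.14) × 100

Percent ionization = 0.176%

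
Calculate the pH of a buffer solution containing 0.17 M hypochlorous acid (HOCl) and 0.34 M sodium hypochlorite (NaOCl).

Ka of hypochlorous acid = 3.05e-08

pKa = -log(3.05e-08) = 7.52. pH = pKa + log([A⁻]/[HA]) = 7.52 + log(0.34/0.17)

pH = 7.82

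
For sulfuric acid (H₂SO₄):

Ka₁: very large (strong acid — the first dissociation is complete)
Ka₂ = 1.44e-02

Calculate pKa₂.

pKa₂ = -log(Ka₂) = -log(1.44e-02) = 1.84.

pK_{a2} = 1.84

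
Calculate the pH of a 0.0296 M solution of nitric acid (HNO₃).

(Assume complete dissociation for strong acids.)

[H⁺] = 0.0296 M for strong acid. pH = -log[H⁺] = -log(0.0296)

pH = 1.53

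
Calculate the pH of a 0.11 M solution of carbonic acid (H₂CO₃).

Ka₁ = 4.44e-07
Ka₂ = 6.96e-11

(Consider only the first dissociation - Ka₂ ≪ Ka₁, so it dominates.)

First dissociation dominates. From Ka₁ = [H⁺][HA⁻]/[H₂A], x² + Ka₁·x − Ka₁·C = 0 with C = 0.11 M and Ka₁ = 4.44e-07. Solving: [H⁺] = (−Ka₁ + √(Ka₁² + 4·Ka₁·C)) / 2 = 2.2078e-04 M. pH = -log(2.2078e-04) = 3.66.

pH = 3.66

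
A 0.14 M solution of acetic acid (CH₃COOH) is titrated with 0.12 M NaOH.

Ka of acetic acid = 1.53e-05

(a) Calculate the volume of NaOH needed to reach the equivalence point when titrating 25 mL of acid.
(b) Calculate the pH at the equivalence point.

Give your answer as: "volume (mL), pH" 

moles acid = 0.14 × 25/1000 = 0.0035 mol; V_base = moles/0.12 × 1000 = 29.2 mL. At equivalence only the conjugate base is present: [A⁻] = 0.0035/0.054 = 6.4615e-02 M. Kb = Kw/Ka = 6.54e-10; [OH⁻] = √(Kb × [A⁻]) = 6.4986e-06; pOH = 5.19; pH = 14 - pOH = 8.81.

V = 29.2 mL, pH = 8.81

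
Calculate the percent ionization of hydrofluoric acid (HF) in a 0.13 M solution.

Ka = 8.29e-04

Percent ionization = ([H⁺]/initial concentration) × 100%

Using Ka equilibrium: x² + Ka×x - Ka×C = 0. Solving: [H⁺] = 9.9750e-03. Percent = (9.9750e-03/0.13) × 100

Percent ionization = 7.67%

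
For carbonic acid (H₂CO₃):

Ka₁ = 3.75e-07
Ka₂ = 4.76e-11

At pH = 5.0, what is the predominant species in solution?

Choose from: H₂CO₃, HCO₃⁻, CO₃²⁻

pKa₁ = 6.43, pKa₂ = 10.32. For a polyprotic acid the predominant species crosses at each pKa: below pKa_n the protonated form dominates, above it the deprotonated form does. At pH = 5.0, the predominant species is H₂CO₃.

H₂CO₃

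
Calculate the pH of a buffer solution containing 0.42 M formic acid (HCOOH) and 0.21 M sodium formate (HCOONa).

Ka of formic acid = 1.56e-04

pKa = -log(1.56e-04) = 3.81. pH = pKa + log([A⁻]/[HA]) = 3.81 + log(0.21/0.42)

pH = 3.51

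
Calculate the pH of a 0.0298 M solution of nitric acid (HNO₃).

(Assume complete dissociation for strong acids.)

[H⁺] = 0.0298 M for strong acid. pH = -log[H⁺] = -log(0.0298)

pH = 1.53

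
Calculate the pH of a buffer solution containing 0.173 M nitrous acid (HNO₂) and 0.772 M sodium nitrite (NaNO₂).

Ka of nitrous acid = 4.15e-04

pKa = -log(4.15e-04) = 3.38. pH = pKa + log([A⁻]/[HA]) = 3.38 + log(0.772/0.173)

pH = 4.03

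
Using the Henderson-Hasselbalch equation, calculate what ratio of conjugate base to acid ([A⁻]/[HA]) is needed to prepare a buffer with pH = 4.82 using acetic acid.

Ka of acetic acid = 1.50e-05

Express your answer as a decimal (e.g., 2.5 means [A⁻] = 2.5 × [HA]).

pKa = -log(1.50e-05) = 4.8239. pH = pKa + log([A⁻]/[HA]), so log([A⁻]/[HA]) = pH − pKa = 4.82 − 4.8239 = -0.0039. [A⁻]/[HA] = 10^(-0.0039) = 0.991

[A⁻]/[HA] = 0.991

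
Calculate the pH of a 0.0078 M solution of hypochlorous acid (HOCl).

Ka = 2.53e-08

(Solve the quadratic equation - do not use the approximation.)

x² + Ka×x - Ka×C = 0. Using quadratic formula: [H⁺] = 1.4035e-05

pH = 4.85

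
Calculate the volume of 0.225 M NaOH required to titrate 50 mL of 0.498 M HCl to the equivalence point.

At equivalence: moles acid = moles base. moles HCl = 0.498 × 50/1000 = 0.0249 mol. V_base = moles / 0.225 × 1000 = 110.7 mL.

V_{base} = 110.7 mL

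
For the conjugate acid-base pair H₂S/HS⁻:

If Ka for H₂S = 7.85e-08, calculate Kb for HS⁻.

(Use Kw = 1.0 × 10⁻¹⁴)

For a conjugate pair Ka × Kb = Kw, so Kb = Kw/Ka = 1.0 × 10⁻¹⁴ / 7.85e-08 = 1.27e-07.

K_b = 1.27e-07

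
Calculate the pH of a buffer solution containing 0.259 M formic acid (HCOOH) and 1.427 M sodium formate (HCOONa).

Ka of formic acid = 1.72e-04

pKa = -log(1.72e-04) = 3.76. pH = pKa + log([A⁻]/[HA]) = 3.76 + log(1.427/0.259)

pH = 4.51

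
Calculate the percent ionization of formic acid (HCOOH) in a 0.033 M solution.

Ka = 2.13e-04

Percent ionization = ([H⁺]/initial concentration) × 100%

Using Ka equilibrium: x² + Ka×x - Ka×C = 0. Solving: [H⁺] = 2.5469e-03. Percent = (2.5469e-03/0.033) × 100

Percent ionization = 7.72%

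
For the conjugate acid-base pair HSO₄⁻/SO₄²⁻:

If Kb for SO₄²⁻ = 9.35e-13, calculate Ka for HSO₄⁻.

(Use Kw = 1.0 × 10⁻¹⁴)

For a conjugate pair Ka × Kb = Kw, so Ka = Kw/Kb = 1.0 × 10⁻¹⁴ / 9.35e-13 = 1.07e-02.

K_a = 1.07e-02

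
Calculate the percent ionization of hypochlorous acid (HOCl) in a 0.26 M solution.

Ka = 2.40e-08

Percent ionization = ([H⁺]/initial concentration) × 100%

Using Ka equilibrium: x² + Ka×x - Ka×C = 0. Solving: [H⁺] = 7.8982e-05. Percent = (7.8982e-05/0.26) × 100

Percent ionization = 0.0304%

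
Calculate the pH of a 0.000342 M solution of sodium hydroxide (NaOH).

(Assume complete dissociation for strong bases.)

[OH⁻] = 0.000342 M for strong base. pOH = -log[OH⁻] = 3.47, pH = 14 - pOH

pH = 10.53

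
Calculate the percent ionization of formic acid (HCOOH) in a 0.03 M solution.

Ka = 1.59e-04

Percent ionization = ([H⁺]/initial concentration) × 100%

Using Ka equilibrium: x² + Ka×x - Ka×C = 0. Solving: [H⁺] = 2.1060e-03. Percent = (2.1060e-03/0.03) × 100

Percent ionization = 7.02%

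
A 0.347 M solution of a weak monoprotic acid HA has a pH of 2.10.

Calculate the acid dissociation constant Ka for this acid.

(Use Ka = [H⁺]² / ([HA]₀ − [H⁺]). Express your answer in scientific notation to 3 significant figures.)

[H⁺] = 10^(−pH) = 10^(−2.10) = 7.943e-03 M. For HA ⇌ H⁺ + A⁻, Ka = [H⁺][A⁻]/[HA] = [H⁺]² / ([HA]₀ − [H⁺]) = (7.943e-03)² / (0.347 − 7.943e-03) = 1.86e-04.

K_a = 1.86e-04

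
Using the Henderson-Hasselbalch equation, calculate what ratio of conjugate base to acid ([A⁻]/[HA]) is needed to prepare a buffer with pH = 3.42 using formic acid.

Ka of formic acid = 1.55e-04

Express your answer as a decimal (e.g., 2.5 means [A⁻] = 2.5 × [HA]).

pKa = -log(1.55e-04) = 3.8097. pH = pKa + log([A⁻]/[HA]), so log([A⁻]/[HA]) = pH − pKa = 3.42 − 3.8097 = -0.3897. [A⁻]/[HA] = 10^(-0.3897) = 0.408

[A⁻]/[HA] = 0.408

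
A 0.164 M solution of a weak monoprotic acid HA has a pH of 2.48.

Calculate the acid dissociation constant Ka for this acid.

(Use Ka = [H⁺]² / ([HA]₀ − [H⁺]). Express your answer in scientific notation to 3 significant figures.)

[H⁺] = 10^(−pH) = 10^(−2.48) = 3.311e-03 M. For HA ⇌ H⁺ + A⁻, Ka = [H⁺][A⁻]/[HA] = [H⁺]² / ([HA]₀ − [H⁺]) = (3.311e-03)² / (0.164 − 3.311e-03) = 6.82e-05.

K_a = 6.82e-05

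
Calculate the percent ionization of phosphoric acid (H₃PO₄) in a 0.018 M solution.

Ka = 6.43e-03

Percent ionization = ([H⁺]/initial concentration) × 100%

Using Ka equilibrium: x² + Ka×x - Ka×C = 0. Solving: [H⁺] = 8.0134e-03. Percent = (8.0134e-03/0.018) × 100

Percent ionization = 44.5%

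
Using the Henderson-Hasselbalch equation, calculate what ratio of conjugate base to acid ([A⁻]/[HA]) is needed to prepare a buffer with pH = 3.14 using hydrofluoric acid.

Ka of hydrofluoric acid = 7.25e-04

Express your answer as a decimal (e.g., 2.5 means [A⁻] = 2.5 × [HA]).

pKa = -log(7.25e-04) = 3.1397. pH = pKa + log([A⁻]/[HA]), so log([A⁻]/[HA]) = pH − pKa = 3.14 − 3.1397 = 0.0003. [A⁻]/[HA] = 10^(0.0003) = 1.00

[A⁻]/[HA] = 1.00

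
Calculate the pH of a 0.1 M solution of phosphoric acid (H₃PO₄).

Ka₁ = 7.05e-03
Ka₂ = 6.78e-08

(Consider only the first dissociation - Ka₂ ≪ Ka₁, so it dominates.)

First dissociation dominates. From Ka₁ = [H⁺][HA⁻]/[H₂A], x² + Ka₁·x − Ka₁·C = 0 with C = 0.1 M and Ka₁ = 7.05e-03. Solving: [H⁺] = (−Ka₁ + √(Ka₁² + 4·Ka₁·C)) / 2 = 2.3260e-02 M. pH = -log(2.3260e-02) = 1.63.

pH = 1.63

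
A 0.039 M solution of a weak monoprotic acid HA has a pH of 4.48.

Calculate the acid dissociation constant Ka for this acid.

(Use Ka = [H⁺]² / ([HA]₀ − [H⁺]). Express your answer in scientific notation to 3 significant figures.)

[H⁺] = 10^(−pH) = 10^(−4.48) = 3.311e-05 M. For HA ⇌ H⁺ + A⁻, Ka = [H⁺][A⁻]/[HA] = [H⁺]² / ([HA]₀ − [H⁺]) = (3.311e-05)² / (0.039 − 3.311e-05) = 2.81e-08.

K_a = 2.81e-08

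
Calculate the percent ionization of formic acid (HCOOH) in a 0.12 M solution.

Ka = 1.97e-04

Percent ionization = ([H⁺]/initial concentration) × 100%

Using Ka equilibrium: x² + Ka×x - Ka×C = 0. Solving: [H⁺] = 4.7646e-03. Percent = (4.7646e-03/0.12) × 100

Percent ionization = 3.97%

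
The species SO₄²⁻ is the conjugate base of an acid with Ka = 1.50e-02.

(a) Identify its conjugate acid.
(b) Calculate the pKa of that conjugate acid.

(a) The conjugate acid is formed by adding one H⁺ to SO₄²⁻, giving HSO₄⁻. (b) pKa = -log(Ka) = -log(1.50e-02) = 1.82.

Conjugate acid: HSO₄⁻; pK_a = 1.82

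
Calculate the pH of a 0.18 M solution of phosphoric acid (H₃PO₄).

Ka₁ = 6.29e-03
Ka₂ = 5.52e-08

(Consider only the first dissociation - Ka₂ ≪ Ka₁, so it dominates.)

First dissociation dominates. From Ka₁ = [H⁺][HA⁻]/[H₂A], x² + Ka₁·x − Ka₁·C = 0 with C = 0.18 M and Ka₁ = 6.29e-03. Solving: [H⁺] = (−Ka₁ + √(Ka₁² + 4·Ka₁·C)) / 2 = 3.0650e-02 M. pH = -log(3.0650e-02) = 1.51.

pH = 1.51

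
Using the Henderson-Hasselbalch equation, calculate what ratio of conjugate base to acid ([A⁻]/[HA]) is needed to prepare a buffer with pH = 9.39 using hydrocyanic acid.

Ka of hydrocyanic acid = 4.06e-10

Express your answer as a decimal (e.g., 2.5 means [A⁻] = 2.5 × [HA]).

pKa = -log(4.06e-10) = 9.3915. pH = pKa + log([A⁻]/[HA]), so log([A⁻]/[HA]) = pH − pKa = 9.39 − 9.3915 = -0.0015. [A⁻]/[HA] = 10^(-0.0015) = 0.997

[A⁻]/[HA] = 0.997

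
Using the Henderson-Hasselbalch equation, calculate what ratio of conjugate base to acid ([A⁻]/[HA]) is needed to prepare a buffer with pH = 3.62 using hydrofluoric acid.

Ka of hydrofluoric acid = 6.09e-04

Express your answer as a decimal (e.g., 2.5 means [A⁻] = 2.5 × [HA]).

pKa = -log(6.09e-04) = 3.2154. pH = pKa + log([A⁻]/[HA]), so log([A⁻]/[HA]) = pH − pKa = 3.62 − 3.2154 = 0.4046. [A⁻]/[HA] = 10^(0.4046) = 2.54

[A⁻]/[HA] = 2.54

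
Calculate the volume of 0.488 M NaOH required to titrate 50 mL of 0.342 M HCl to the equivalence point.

At equivalence: moles acid = moles base. moles HCl = 0.342 × 50/1000 = 0.0171 mol. V_base = moles / 0.488 × 1000 = 35.0 mL.

V_{base} = 35.0 mL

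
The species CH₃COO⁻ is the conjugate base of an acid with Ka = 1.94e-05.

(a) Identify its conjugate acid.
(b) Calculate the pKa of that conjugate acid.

(a) The conjugate acid is formed by adding one H⁺ to CH₃COO⁻, giving CH₃COOH. (b) pKa = -log(Ka) = -log(1.94e-05) = 4.71.

Conjugate acid: CH₃COOH; pK_a = 4.71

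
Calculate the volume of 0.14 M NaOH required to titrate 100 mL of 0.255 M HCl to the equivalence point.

At equivalence: moles acid = moles base. moles HCl = 0.255 × 100/1000 = 0.0255 mol. V_base = moles / 0.14 × 1000 = 182.1 mL.

V_{base} = 182.1 mL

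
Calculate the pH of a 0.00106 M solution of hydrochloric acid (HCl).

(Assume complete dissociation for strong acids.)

[H⁺] = 0.00106 M for strong acid. pH = -log[H⁺] = -log(0.00106)

pH = 2.97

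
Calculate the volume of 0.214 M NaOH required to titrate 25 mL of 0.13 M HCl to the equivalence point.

At equivalence: moles acid = moles base. moles HCl = 0.13 × 25/1000 = 0.00325 mol. V_base = moles / 0.214 × 1000 = 15.2 mL.

V_{base} = 15.2 mL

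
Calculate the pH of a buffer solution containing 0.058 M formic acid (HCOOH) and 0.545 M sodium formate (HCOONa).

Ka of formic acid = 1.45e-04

pKa = -log(1.45e-04) = 3.84. pH = pKa + log([A⁻]/[HA]) = 3.84 + log(0.545/0.058)

pH = 4.81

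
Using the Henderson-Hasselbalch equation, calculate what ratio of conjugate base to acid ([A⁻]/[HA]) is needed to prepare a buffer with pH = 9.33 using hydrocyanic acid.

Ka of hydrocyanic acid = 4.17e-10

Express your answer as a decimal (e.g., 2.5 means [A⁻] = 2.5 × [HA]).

pKa = -log(4.17e-10) = 9.3799. pH = pKa + log([A⁻]/[HA]), so log([A⁻]/[HA]) = pH − pKa = 9.33 − 9.3799 = -0.0499. [A⁻]/[HA] = 10^(-0.0499) = 0.892

[A⁻]/[HA] = 0.892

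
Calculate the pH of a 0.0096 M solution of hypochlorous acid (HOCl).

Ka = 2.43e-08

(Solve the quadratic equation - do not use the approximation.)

x² + Ka×x - Ka×C = 0. Using quadratic formula: [H⁺] = 1.5261e-05

pH = 4.82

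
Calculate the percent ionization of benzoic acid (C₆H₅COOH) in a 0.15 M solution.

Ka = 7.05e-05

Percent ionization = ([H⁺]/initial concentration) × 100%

Using Ka equilibrium: x² + Ka×x - Ka×C = 0. Solving: [H⁺] = 3.2169e-03. Percent = (3.2169e-03/0.15) × 100

Percent ionization = 2.14%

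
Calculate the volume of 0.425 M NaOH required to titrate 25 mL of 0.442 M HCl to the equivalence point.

At equivalence: moles acid = moles base. moles HCl = 0.442 × 25/1000 = 0.01105 mol. V_base = moles / 0.425 × 1000 = 26.0 mL.

V_{base} = 26.0 mL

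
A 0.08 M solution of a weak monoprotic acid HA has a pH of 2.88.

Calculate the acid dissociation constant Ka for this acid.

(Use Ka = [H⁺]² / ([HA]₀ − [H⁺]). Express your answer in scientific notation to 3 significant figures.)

[H⁺] = 10^(−pH) = 10^(−2.88) = 1.318e-03 M. For HA ⇌ H⁺ + A⁻, Ka = [H⁺][A⁻]/[HA] = [H⁺]² / ([HA]₀ − [H⁺]) = (1.318e-03)² / (0.08 − 1.318e-03) = 2.21e-05.

K_a = 2.21e-05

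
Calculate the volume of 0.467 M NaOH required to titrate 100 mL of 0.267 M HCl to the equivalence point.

At equivalence: moles acid = moles base. moles HCl = 0.267 × 100/1000 = 0.0267 mol. V_base = moles / 0.467 × 1000 = 57.2 mL.

V_{base} = 57.2 mL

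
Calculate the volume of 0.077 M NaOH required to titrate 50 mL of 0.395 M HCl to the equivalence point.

At equivalence: moles acid = moles base. moles HCl = 0.395 × 50/1000 = 0.01975 mol. V_base = moles / 0.077 × 1000 = 256.5 mL.

V_{base} = 256.5 mL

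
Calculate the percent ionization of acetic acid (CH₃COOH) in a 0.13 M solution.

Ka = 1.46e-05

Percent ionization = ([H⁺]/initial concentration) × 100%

Using Ka equilibrium: x² + Ka×x - Ka×C = 0. Solving: [H⁺] = 1.3704e-03. Percent = (1.3704e-03/0.13) × 100

Percent ionization = 1.05%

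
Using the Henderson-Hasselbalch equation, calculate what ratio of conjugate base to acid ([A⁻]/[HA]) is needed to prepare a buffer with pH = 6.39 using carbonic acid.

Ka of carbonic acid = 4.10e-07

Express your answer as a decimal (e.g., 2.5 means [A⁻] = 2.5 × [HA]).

pKa = -log(4.10e-07) = 6.3872. pH = pKa + log([A⁻]/[HA]), so log([A⁻]/[HA]) = pH − pKa = 6.39 − 6.3872 = 0.0028. [A⁻]/[HA] = 10^(0.0028) = 1.01

[A⁻]/[HA] = 1.01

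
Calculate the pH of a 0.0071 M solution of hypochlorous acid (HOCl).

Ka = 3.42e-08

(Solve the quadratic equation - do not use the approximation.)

x² + Ka×x - Ka×C = 0. Using quadratic formula: [H⁺] = 1.5566e-05

pH = 4.81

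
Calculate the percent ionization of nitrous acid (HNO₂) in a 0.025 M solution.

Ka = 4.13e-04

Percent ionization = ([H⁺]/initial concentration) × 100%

Using Ka equilibrium: x² + Ka×x - Ka×C = 0. Solving: [H⁺] = 3.0134e-03. Percent = (3.0134e-03/0.025) × 100

Percent ionization = 12.1%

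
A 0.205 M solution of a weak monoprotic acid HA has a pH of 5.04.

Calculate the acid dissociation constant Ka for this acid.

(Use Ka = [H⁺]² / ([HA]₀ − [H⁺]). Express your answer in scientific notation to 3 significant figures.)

[H⁺] = 10^(−pH) = 10^(−5.04) = 9.120e-06 M. For HA ⇌ H⁺ + A⁻, Ka = [H⁺][A⁻]/[HA] = [H⁺]² / ([HA]₀ − [H⁺]) = (9.120e-06)² / (0.205 − 9.120e-06) = 4.06e-10.

K_a = 4.06e-10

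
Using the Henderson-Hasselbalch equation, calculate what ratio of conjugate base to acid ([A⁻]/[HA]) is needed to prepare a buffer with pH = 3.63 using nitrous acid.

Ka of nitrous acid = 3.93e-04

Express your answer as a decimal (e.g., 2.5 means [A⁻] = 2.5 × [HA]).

pKa = -log(3.93e-04) = 3.4056. pH = pKa + log([A⁻]/[HA]), so log([A⁻]/[HA]) = pH − pKa = 3.63 − 3.4056 = 0.2244. [A⁻]/[HA] = 10^(0.2244) = 1.68

[A⁻]/[HA] = 1.68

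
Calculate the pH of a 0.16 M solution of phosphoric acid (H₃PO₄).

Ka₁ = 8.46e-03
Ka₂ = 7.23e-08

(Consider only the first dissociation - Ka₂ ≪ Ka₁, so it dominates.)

First dissociation dominates. From Ka₁ = [H⁺][HA⁻]/[H₂A], x² + Ka₁·x − Ka₁·C = 0 with C = 0.16 M and Ka₁ = 8.46e-03. Solving: [H⁺] = (−Ka₁ + √(Ka₁² + 4·Ka₁·C)) / 2 = 3.2804e-02 M. pH = -log(3.2804e-02) = 1.48.

pH = 1.48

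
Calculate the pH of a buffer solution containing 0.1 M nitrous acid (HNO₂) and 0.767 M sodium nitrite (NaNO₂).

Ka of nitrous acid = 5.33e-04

pKa = -log(5.33e-04) = 3.27. pH = pKa + log([A⁻]/[HA]) = 3.27 + log(0.767/0.1)

pH = 4.16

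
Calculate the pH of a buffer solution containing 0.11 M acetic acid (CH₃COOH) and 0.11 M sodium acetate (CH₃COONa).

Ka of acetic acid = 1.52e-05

pKa = -log(1.52e-05) = 4.82. pH = pKa + log([A⁻]/[HA]) = 4.82 + log(0.11/0.11)

pH = 4.82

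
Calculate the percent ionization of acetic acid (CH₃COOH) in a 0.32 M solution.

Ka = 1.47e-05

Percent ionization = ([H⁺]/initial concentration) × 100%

Using Ka equilibrium: x² + Ka×x - Ka×C = 0. Solving: [H⁺] = 2.1615e-03. Percent = (2.1615e-03/0.32) × 100

Percent ionization = 0.675%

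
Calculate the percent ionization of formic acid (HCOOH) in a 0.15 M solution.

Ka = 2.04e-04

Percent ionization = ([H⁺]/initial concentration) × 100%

Using Ka equilibrium: x² + Ka×x - Ka×C = 0. Solving: [H⁺] = 5.4307e-03. Percent = (5.4307e-03/0.15) × 100

Percent ionization = 3.62%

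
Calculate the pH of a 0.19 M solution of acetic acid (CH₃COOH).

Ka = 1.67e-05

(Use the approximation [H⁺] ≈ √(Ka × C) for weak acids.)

[H⁺] = √(Ka × C) = √(1.67e-05 × 0.19) = 1.7813e-03. pH = -log(1.7813e-03)

pH = 2.75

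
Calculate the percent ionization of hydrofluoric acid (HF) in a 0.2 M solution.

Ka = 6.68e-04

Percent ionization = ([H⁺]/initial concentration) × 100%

Using Ka equilibrium: x² + Ka×x - Ka×C = 0. Solving: [H⁺] = 1.1229e-02. Percent = (1.1229e-02/0.2) × 100

Percent ionization = 5.61%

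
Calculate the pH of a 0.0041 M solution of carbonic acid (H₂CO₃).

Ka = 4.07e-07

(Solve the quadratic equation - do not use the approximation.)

x² + Ka×x - Ka×C = 0. Using quadratic formula: [H⁺] = 4.0647e-05

pH = 4.39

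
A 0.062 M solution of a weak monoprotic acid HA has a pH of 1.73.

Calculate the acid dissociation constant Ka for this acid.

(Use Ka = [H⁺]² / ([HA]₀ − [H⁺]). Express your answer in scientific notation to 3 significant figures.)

[H⁺] = 10^(−pH) = 10^(−1.73) = 1.862e-02 M. For HA ⇌ H⁺ + A⁻, Ka = [H⁺][A⁻]/[HA] = [H⁺]² / ([HA]₀ − [H⁺]) = (1.862e-02)² / (0.062 − 1.862e-02) = 7.99e-03.

K_a = 7.99e-03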